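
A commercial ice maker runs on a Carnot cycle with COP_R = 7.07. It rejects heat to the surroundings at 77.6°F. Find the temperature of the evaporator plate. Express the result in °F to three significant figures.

For a Carnot refrigerator COP_R = T_C/(T_H − T_C), so T_C = COP·T_H/(1 + COP).
With T_H = 298.48 K, T_C = 7.07 × 298.48/8.070 = 261.50 K.
Converting, 261.50 K = 11.02°F.

11.0 °F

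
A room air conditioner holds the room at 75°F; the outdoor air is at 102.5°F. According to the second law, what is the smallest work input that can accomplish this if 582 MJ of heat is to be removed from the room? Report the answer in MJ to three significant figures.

29.9 MJ

In absolute terms T_C = 297.04 K and T_H = 312.32 K, so ΔT = 15.28 K.
The reversible limit is COP_R = T_C/ΔT = 19.44, so W_min = Q_C/COP = Q_C·ΔT/T_C.
W_min = 582.0 × 15.28/297.04 = 29.93 MJ.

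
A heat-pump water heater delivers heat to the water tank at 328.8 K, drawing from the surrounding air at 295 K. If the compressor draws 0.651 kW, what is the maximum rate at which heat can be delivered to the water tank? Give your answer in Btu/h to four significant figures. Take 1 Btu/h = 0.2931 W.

21610 Btu/h

The reservoir spacing is ΔT = 328.8 − 295 = 33.80 K.
COP_Carnot = T_H/ΔT = 328.80/33.80 = 9.728.
Q̇_max = COP_Carnot × Ẇ = 9.728 × 0.6510 kW = 6.333 kW = 21610 Btu/h.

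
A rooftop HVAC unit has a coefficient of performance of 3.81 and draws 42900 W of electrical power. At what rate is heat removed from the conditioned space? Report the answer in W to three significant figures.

Q̇_C = COP × Ẇ = 3.81 × 42900 = 163400 W.

163000 W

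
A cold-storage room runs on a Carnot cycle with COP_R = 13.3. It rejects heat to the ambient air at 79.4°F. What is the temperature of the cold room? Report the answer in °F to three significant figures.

41.7 °F

For a Carnot refrigerator COP_R = T_C/(T_H − T_C), so T_C = COP·T_H/(1 + COP).
With T_H = 299.48 K, T_C = 13.3 × 299.48/14.30 = 278.54 K.
Converting, 278.54 K = 41.70°F.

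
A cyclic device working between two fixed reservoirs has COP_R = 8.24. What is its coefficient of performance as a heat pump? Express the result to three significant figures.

9.24

The first law on one cycle gives Q_H = Q_C + W, so Q_H/W = Q_C/W + 1.
COP_HP = COP_R + 1 = 8.24 + 1 = 9.24.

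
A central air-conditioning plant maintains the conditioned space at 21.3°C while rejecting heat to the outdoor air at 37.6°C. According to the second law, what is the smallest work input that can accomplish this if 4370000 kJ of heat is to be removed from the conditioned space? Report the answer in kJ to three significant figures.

242000 kJ

In absolute terms T_C = 294.45 K and T_H = 310.75 K, so ΔT = 16.30 K.
The reversible limit is COP_R = T_C/ΔT = 18.06, so W_min = Q_C/COP = Q_C·ΔT/T_C.
W_min = 4370000 × 16.30/294.45 = 241900 kJ.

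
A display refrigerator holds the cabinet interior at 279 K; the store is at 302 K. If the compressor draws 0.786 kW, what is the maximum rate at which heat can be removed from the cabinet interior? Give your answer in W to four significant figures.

The reservoir spacing is ΔT = 302 − 279 = 23.00 K.
COP_Carnot = T_C/ΔT = 279.00/23.00 = 12.13.
Q̇_max = COP_Carnot × Ẇ = 12.13 × 0.7860 kW = 9.535 kW = 9535 W.

9535 W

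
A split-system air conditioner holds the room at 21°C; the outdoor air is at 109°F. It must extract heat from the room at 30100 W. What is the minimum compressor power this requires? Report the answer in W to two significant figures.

In absolute terms T_C = 294.15 K and T_H = 315.93 K, so ΔT = 21.78 K.
COP_Carnot = T_C/ΔT = 294.15/21.78 = 13.51.
Ẇ_min = Q̇/COP_Carnot = 30100/13.51 = 2228 W.

2200 W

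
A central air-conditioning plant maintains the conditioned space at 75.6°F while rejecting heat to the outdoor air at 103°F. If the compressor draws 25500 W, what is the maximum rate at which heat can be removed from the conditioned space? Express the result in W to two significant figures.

In absolute terms T_C = 297.37 K and T_H = 312.59 K, so ΔT = 15.22 K.
COP_Carnot = T_C/ΔT = 297.37/15.22 = 19.54.
Q̇_max = COP_Carnot × Ẇ = 19.54 × 25500 W = 498200 W.

500000 W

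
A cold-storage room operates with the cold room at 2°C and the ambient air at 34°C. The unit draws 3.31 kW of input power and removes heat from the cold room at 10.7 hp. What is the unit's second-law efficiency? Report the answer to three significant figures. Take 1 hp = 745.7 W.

0.280

Converting, Q̇_C = 10.70 hp = 7.979 kW, so COP_actual = Q̇_C/Ẇ = 7.979/3.310 = 2.411.
In absolute terms T_C = 275.15 K and T_H = 307.15 K, so ΔT = 32.00 K.
COP_Carnot = T_C/ΔT = 275.15/32.00 = 8.598.
η_II = COP_actual/COP_Carnot = 2.411/8.598 = 0.2803.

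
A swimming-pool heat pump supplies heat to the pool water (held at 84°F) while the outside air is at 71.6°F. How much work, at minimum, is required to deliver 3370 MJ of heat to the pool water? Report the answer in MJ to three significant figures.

76.9 MJ

In absolute terms T_C = 295.15 K and T_H = 302.04 K, so ΔT = 6.889 K.
The reversible limit is COP_HP = T_H/ΔT = 43.84, so W_min = Q_H/COP = Q_H·ΔT/T_H.
W_min = 3370 × 6.889/302.04 = 76.86 MJ.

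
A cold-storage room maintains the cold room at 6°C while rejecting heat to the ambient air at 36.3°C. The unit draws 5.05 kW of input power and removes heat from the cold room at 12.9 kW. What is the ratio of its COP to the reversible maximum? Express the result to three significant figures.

0.277

COP_actual = Q̇_C/Ẇ = 12.90/5.050 = 2.554.
In absolute terms T_C = 279.15 K and T_H = 309.45 K, so ΔT = 30.30 K.
COP_Carnot = T_C/ΔT = 279.15/30.30 = 9.213.
η_II = COP_actual/COP_Carnot = 2.554/9.213 = 0.2773.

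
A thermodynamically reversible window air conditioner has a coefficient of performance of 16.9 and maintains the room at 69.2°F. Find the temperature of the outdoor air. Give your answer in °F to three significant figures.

100 °F

COP_R = T_C/(T_H − T_C) gives T_H − T_C = T_C/COP.
With T_C = 293.82 K, T_H = 293.82 × (1 + 1/16.9) = 311.20 K.
Converting, 311.20 K = 100.49°F.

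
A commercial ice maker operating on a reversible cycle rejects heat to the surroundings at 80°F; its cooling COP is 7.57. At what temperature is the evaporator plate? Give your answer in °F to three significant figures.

For a Carnot refrigerator COP_R = T_C/(T_H − T_C), so T_C = COP·T_H/(1 + COP).
With T_H = 299.82 K, T_C = 7.57 × 299.82/8.570 = 264.83 K.
Converting, 264.83 K = 17.03°F.

17.0 °F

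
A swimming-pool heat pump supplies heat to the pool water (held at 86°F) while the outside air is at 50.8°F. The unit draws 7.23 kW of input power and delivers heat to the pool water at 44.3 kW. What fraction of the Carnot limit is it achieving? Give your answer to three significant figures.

0.395

COP_actual = Q̇_H/Ẇ = 44.30/7.230 = 6.127.
In absolute terms T_C = 283.59 K and T_H = 303.15 K, so ΔT = 19.56 K.
COP_Carnot = T_H/ΔT = 303.15/19.56 = 15.50.
η_II = COP_actual/COP_Carnot = 6.127/15.50 = 0.3953.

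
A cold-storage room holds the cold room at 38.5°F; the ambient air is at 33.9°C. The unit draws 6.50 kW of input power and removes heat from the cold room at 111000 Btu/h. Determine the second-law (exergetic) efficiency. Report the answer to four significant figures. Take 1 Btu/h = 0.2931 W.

0.5478

Converting, Q̇_C = 111000 Btu/h = 32.53 kW, so COP_actual = Q̇_C/Ẇ = 32.53/6.500 = 5.005.
In absolute terms T_C = 276.76 K and T_H = 307.05 K, so ΔT = 30.29 K.
COP_Carnot = T_C/ΔT = 276.76/30.29 = 9.137.
η_II = COP_actual/COP_Carnot = 5.005/9.137 = 0.5478.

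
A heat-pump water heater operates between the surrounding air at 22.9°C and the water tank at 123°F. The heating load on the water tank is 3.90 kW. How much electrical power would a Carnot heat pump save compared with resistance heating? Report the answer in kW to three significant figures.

In absolute terms T_C = 296.05 K and T_H = 323.71 K, so ΔT = 27.66 K.
COP_Carnot = T_H/ΔT = 323.71/27.66 = 11.70.
Resistance heating needs Ẇ_res = Q̇_H = 3.900 kW; the reversible heat pump needs only Ẇ_hp = Q̇_H/COP = 0.3332 kW.
Saving = 3.900 − 0.3332 = 3.567 kW.

3.57 kW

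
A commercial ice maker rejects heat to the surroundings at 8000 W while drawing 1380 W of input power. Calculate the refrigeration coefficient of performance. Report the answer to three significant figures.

The first law gives Q̇_H = Q̇_C + Ẇ, so the three rates are Q̇_C = 6620, Q̇_H = 8000, Ẇ = 1380 W.
COP_R = Q̇_C/Ẇ = 6620/1380 = 4.797.

4.80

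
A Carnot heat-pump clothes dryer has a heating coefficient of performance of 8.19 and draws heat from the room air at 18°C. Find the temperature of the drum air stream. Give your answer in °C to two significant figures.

58 °C

COP_HP = T_H/(T_H − T_C) rearranges to T_H = COP·T_C/(COP − 1).
With T_C = 291.15 K, T_H = 8.19 × 291.15/7.190 = 331.64 K.
Converting, 331.64 K = 58.49°C.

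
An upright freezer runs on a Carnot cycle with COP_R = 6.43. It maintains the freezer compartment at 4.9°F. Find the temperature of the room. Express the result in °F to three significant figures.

77.2 °F

COP_R = T_C/(T_H − T_C) gives T_H − T_C = T_C/COP.
With T_C = 258.09 K, T_H = 258.09 × (1 + 1/6.43) = 298.23 K.
Converting, 298.23 K = 77.15°F.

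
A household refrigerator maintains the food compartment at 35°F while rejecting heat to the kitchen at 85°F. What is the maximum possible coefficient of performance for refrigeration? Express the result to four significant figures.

In absolute terms T_C = 274.82 K and T_H = 302.59 K, so ΔT = 27.78 K.
For a reversible cycle, COP_Carnot = T_C/ΔT = 274.82/27.78 = 9.893.

9.893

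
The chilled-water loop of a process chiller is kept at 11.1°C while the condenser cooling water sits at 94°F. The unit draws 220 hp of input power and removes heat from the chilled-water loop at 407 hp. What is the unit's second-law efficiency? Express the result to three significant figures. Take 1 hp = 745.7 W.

COP_actual = Q̇_C/Ẇ = 407.0/220.0 = 1.850.
In absolute terms T_C = 284.25 K and T_H = 307.59 K, so ΔT = 23.34 K.
COP_Carnot = T_C/ΔT = 284.25/23.34 = 12.18.
η_II = COP_actual/COP_Carnot = 1.850/12.18 = 0.1519.

0.152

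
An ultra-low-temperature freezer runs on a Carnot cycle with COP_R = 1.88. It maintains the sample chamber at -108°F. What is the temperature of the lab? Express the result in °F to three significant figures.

79.1 °F

COP_R = T_C/(T_H − T_C) gives T_H − T_C = T_C/COP.
With T_C = 195.37 K, T_H = 195.37 × (1 + 1/1.88) = 299.29 K.
Converting, 299.29 K = 79.06°F.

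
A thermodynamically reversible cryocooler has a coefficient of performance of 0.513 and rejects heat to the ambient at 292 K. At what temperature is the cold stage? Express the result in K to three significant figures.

99.0 K

For a Carnot refrigerator COP_R = T_C/(T_H − T_C), so T_C = COP·T_H/(1 + COP).
With T_H = 292.00 K, T_C = 0.513 × 292.00/1.513 = 99.01 K.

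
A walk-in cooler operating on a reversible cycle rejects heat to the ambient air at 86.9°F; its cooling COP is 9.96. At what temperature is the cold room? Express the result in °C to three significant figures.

For a Carnot refrigerator COP_R = T_C/(T_H − T_C), so T_C = COP·T_H/(1 + COP).
With T_H = 303.65 K, T_C = 9.96 × 303.65/10.96 = 275.94 K.
Converting, 275.94 K = 2.79°C.

2.79 °C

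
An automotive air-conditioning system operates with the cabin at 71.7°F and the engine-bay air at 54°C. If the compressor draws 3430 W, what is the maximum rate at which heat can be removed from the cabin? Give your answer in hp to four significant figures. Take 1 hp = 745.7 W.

In absolute terms T_C = 295.21 K and T_H = 327.15 K, so ΔT = 31.94 K.
COP_Carnot = T_C/ΔT = 295.21/31.94 = 9.241.
Q̇_max = COP_Carnot × Ẇ = 9.241 × 3430 W = 31700 W = 42.51 hp.

42.51 hp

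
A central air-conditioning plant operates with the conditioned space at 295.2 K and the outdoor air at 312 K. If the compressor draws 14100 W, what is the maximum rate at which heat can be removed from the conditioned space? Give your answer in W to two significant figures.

The reservoir spacing is ΔT = 312 − 295.2 = 16.80 K.
COP_Carnot = T_C/ΔT = 295.20/16.80 = 17.57.
Q̇_max = COP_Carnot × Ẇ = 17.57 × 14100 W = 247800 W.

250000 W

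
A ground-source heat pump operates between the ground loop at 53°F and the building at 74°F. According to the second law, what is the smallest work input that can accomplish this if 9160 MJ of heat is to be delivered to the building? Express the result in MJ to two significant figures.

360 MJ

In absolute terms T_C = 284.82 K and T_H = 296.48 K, so ΔT = 11.67 K.
The reversible limit is COP_HP = T_H/ΔT = 25.41, so W_min = Q_H/COP = Q_H·ΔT/T_H.
W_min = 9160 × 11.67/296.48 = 360.4 MJ.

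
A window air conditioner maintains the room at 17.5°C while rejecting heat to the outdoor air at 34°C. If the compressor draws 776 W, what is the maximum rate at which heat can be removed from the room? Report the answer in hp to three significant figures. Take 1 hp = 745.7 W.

In absolute terms T_C = 290.65 K and T_H = 307.15 K, so ΔT = 16.50 K.
COP_Carnot = T_C/ΔT = 290.65/16.50 = 17.62.
Q̇_max = COP_Carnot × Ẇ = 17.62 × 776.0 W = 13670 W = 18.33 hp.

18.3 hp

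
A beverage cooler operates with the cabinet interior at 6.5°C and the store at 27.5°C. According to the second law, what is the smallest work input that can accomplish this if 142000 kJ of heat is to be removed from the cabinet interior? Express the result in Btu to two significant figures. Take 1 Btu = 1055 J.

In absolute terms T_C = 279.65 K and T_H = 300.65 K, so ΔT = 21.00 K.
The reversible limit is COP_R = T_C/ΔT = 13.32, so W_min = Q_C/COP = Q_C·ΔT/T_C.
W_min = 142000 × 21.00/279.65 = 10660 kJ = 10110 Btu.

10000 Btu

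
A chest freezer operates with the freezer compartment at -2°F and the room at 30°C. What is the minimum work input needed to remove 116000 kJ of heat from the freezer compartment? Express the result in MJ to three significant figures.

In absolute terms T_C = 254.26 K and T_H = 303.15 K, so ΔT = 48.89 K.
The reversible limit is COP_R = T_C/ΔT = 5.201, so W_min = Q_C/COP = Q_C·ΔT/T_C.
W_min = 116000 × 48.89/254.26 = 22300 kJ = 22.30 MJ.

22.3 MJ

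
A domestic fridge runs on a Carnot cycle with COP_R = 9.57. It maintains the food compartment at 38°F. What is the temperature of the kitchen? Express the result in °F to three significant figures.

COP_R = T_C/(T_H − T_C) gives T_H − T_C = T_C/COP.
With T_C = 276.48 K, T_H = 276.48 × (1 + 1/9.57) = 305.37 K.
Converting, 305.37 K = 90.00°F.

90.0 °F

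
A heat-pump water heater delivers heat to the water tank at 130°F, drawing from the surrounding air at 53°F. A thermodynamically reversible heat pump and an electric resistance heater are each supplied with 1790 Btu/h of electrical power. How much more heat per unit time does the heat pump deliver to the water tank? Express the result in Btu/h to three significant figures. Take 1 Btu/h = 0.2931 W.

In absolute terms T_C = 284.82 K and T_H = 327.59 K, so ΔT = 42.78 K.
COP_Carnot = T_H/ΔT = 327.59/42.78 = 7.658.
The heat pump delivers Q̇_H = COP × Ẇ = 13710 Btu/h; the resistance heater delivers Ẇ = 1790 Btu/h.
Extra = (COP − 1)·Ẇ = 11920 Btu/h.

11900 Btu/h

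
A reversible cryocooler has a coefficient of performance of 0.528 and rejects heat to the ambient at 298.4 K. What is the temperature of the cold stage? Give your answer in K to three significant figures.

For a Carnot refrigerator COP_R = T_C/(T_H − T_C), so T_C = COP·T_H/(1 + COP).
With T_H = 298.40 K, T_C = 0.528 × 298.40/1.528 = 103.11 K.

103 K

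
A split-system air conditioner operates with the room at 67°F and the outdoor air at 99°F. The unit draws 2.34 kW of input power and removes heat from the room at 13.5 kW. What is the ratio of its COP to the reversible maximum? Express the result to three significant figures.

COP_actual = Q̇_C/Ẇ = 13.50/2.340 = 5.769.
In absolute terms T_C = 292.59 K and T_H = 310.37 K, so ΔT = 17.78 K.
COP_Carnot = T_C/ΔT = 292.59/17.78 = 16.46.
η_II = COP_actual/COP_Carnot = 5.769/16.46 = 0.3505.

0.351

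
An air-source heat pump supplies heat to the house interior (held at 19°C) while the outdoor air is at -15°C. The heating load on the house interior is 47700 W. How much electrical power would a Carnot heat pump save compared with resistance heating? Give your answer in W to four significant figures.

In absolute terms T_C = 258.15 K and T_H = 292.15 K, so ΔT = 34.00 K.
COP_Carnot = T_H/ΔT = 292.15/34.00 = 8.593.
Resistance heating needs Ẇ_res = Q̇_H = 47700 W; the reversible heat pump needs only Ẇ_hp = Q̇_H/COP = 5551 W.
Saving = 47700 − 5551 = 42150 W.

42150 W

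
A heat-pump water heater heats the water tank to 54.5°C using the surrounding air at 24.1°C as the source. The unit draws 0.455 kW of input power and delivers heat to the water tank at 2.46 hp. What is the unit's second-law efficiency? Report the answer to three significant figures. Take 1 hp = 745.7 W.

Converting, Q̇_H = 2.460 hp = 1.834 kW, so COP_actual = Q̇_H/Ẇ = 1.834/0.4550 = 4.032.
In absolute terms T_C = 297.25 K and T_H = 327.65 K, so ΔT = 30.40 K.
COP_Carnot = T_H/ΔT = 327.65/30.40 = 10.78.
η_II = COP_actual/COP_Carnot = 4.032/10.78 = 0.3741.

0.374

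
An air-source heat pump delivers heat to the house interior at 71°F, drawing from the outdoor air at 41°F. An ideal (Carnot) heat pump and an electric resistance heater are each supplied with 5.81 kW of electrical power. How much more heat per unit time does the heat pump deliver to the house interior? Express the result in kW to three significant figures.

In absolute terms T_C = 278.15 K and T_H = 294.82 K, so ΔT = 16.67 K.
COP_Carnot = T_H/ΔT = 294.82/16.67 = 17.69.
The heat pump delivers Q̇_H = COP × Ẇ = 102.8 kW; the resistance heater delivers Ẇ = 5.810 kW.
Extra = (COP − 1)·Ẇ = 96.96 kW.

97.0 kW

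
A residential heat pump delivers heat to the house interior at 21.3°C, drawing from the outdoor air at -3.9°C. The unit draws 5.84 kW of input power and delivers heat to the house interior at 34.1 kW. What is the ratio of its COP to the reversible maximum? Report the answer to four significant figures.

0.4997

COP_actual = Q̇_H/Ẇ = 34.10/5.840 = 5.839.
In absolute terms T_C = 269.25 K and T_H = 294.45 K, so ΔT = 25.20 K.
COP_Carnot = T_H/ΔT = 294.45/25.20 = 11.68.
η_II = COP_actual/COP_Carnot = 5.839/11.68 = 0.4997.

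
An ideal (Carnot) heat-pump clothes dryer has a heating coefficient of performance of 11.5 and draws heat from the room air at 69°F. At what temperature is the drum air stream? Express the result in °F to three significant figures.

119 °F

COP_HP = T_H/(T_H − T_C) rearranges to T_H = COP·T_C/(COP − 1).
With T_C = 293.71 K, T_H = 11.5 × 293.71/10.50 = 321.68 K.
Converting, 321.68 K = 119.35°F.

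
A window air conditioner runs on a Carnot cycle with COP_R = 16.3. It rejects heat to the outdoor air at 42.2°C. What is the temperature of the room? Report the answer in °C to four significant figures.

23.97 °C

For a Carnot refrigerator COP_R = T_C/(T_H − T_C), so T_C = COP·T_H/(1 + COP).
With T_H = 315.35 K, T_C = 16.3 × 315.35/17.30 = 297.12 K.
Converting, 297.12 K = 23.97°C.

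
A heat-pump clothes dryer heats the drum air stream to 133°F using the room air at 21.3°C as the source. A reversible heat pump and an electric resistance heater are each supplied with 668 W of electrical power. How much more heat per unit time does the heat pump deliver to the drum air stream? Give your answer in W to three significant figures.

In absolute terms T_C = 294.45 K and T_H = 329.26 K, so ΔT = 34.81 K.
COP_Carnot = T_H/ΔT = 329.26/34.81 = 9.459.
The heat pump delivers Q̇_H = COP × Ẇ = 6318 W; the resistance heater delivers Ẇ = 668.0 W.
Extra = (COP − 1)·Ẇ = 5650 W.

5650 W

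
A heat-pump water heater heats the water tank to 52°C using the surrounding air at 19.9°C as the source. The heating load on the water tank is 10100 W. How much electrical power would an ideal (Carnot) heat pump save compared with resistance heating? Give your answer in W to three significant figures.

In absolute terms T_C = 293.05 K and T_H = 325.15 K, so ΔT = 32.10 K.
COP_Carnot = T_H/ΔT = 325.15/32.10 = 10.13.
Resistance heating needs Ẇ_res = Q̇_H = 10100 W; the reversible heat pump needs only Ẇ_hp = Q̇_H/COP = 997.1 W.
Saving = 10100 − 997.1 = 9103 W.

9100 W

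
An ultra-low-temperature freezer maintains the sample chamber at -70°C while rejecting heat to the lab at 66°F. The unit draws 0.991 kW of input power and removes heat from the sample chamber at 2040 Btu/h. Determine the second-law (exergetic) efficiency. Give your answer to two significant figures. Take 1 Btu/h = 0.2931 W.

0.26

Converting, Q̇_C = 2040 Btu/h = 0.5979 kW, so COP_actual = Q̇_C/Ẇ = 0.5979/0.9910 = 0.6034.
In absolute terms T_C = 203.15 K and T_H = 292.04 K, so ΔT = 88.89 K.
COP_Carnot = T_C/ΔT = 203.15/88.89 = 2.285.
η_II = COP_actual/COP_Carnot = 0.6034/2.285 = 0.2640.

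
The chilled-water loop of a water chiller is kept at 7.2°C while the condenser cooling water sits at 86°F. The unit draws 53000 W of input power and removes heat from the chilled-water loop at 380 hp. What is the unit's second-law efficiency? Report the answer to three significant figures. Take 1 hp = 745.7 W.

Converting, Q̇_C = 380.0 hp = 283400 W, so COP_actual = Q̇_C/Ẇ = 283400/53000 = 5.347.
In absolute terms T_C = 280.35 K and T_H = 303.15 K, so ΔT = 22.80 K.
COP_Carnot = T_C/ΔT = 280.35/22.80 = 12.30.
η_II = COP_actual/COP_Carnot = 5.347/12.30 = 0.4348.

0.435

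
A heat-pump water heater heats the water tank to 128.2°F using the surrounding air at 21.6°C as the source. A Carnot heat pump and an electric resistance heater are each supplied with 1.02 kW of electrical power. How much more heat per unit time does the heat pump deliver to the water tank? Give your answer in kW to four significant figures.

In absolute terms T_C = 294.75 K and T_H = 326.59 K, so ΔT = 31.84 K.
COP_Carnot = T_H/ΔT = 326.59/31.84 = 10.26.
The heat pump delivers Q̇_H = COP × Ẇ = 10.46 kW; the resistance heater delivers Ẇ = 1.020 kW.
Extra = (COP − 1)·Ẇ = 9.441 kW.

9.441 kW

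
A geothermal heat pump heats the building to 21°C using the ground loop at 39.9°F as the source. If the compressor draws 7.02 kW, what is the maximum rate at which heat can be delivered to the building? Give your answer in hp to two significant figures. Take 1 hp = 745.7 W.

In absolute terms T_C = 277.54 K and T_H = 294.15 K, so ΔT = 16.61 K.
COP_Carnot = T_H/ΔT = 294.15/16.61 = 17.71.
Q̇_max = COP_Carnot × Ẇ = 17.71 × 7.020 kW = 124.3 kW = 166.7 hp.

170 hp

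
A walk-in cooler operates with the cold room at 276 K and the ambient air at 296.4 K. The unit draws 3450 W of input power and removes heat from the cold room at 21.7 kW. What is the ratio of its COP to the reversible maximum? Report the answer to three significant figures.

Converting, Q̇_C = 21.70 kW = 21700 W, so COP_actual = Q̇_C/Ẇ = 21700/3450 = 6.290.
The reservoir spacing is ΔT = 296.4 − 276 = 20.40 K.
COP_Carnot = T_C/ΔT = 276.00/20.40 = 13.53.
η_II = COP_actual/COP_Carnot = 6.290/13.53 = 0.4649.

0.465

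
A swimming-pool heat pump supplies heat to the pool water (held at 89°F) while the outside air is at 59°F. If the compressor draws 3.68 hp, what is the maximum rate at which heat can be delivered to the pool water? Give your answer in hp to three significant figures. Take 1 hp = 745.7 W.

67.3 hp

In absolute terms T_C = 288.15 K and T_H = 304.82 K, so ΔT = 16.67 K.
COP_Carnot = T_H/ΔT = 304.82/16.67 = 18.29.
Q̇_max = COP_Carnot × Ẇ = 18.29 × 3.680 hp = 67.30 hp.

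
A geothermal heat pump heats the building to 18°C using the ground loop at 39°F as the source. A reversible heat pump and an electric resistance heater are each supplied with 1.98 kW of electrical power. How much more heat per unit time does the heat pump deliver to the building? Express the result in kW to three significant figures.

38.9 kW

In absolute terms T_C = 277.04 K and T_H = 291.15 K, so ΔT = 14.11 K.
COP_Carnot = T_H/ΔT = 291.15/14.11 = 20.63.
The heat pump delivers Q̇_H = COP × Ẇ = 40.85 kW; the resistance heater delivers Ẇ = 1.980 kW.
Extra = (COP − 1)·Ẇ = 38.87 kW.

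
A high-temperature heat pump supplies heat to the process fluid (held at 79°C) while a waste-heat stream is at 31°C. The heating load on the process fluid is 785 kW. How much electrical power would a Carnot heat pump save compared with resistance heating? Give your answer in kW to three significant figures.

678 kW

In absolute terms T_C = 304.15 K and T_H = 352.15 K, so ΔT = 48.00 K.
COP_Carnot = T_H/ΔT = 352.15/48.00 = 7.336.
Resistance heating needs Ẇ_res = Q̇_H = 785.0 kW; the reversible heat pump needs only Ẇ_hp = Q̇_H/COP = 107.0 kW.
Saving = 785.0 − 107.0 = 678.0 kW.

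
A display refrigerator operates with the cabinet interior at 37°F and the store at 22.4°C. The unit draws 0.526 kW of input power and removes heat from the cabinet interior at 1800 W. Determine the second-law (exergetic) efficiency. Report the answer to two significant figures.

0.24

Converting, Q̇_C = 1800 W = 1.800 kW, so COP_actual = Q̇_C/Ẇ = 1.800/0.5260 = 3.422.
In absolute terms T_C = 275.93 K and T_H = 295.55 K, so ΔT = 19.62 K.
COP_Carnot = T_C/ΔT = 275.93/19.62 = 14.06.
η_II = COP_actual/COP_Carnot = 3.422/14.06 = 0.2434.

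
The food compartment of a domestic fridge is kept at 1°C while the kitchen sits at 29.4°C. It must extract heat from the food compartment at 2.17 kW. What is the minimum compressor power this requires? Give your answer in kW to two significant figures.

In absolute terms T_C = 274.15 K and T_H = 302.55 K, so ΔT = 28.40 K.
COP_Carnot = T_C/ΔT = 274.15/28.40 = 9.653.
Ẇ_min = Q̇/COP_Carnot = 2.170/9.653 = 0.2248 kW.

0.22 kW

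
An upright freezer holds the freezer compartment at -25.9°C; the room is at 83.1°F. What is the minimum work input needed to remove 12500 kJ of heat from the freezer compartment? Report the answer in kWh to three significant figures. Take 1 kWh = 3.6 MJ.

0.762 kWh

In absolute terms T_C = 247.25 K and T_H = 301.54 K, so ΔT = 54.29 K.
The reversible limit is COP_R = T_C/ΔT = 4.554, so W_min = Q_C/COP = Q_C·ΔT/T_C.
W_min = 12500 × 54.29/247.25 = 2745 kJ = 0.7624 kWh.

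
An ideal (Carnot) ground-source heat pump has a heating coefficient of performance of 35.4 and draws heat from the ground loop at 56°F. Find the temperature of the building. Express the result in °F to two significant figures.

71 °F

COP_HP = T_H/(T_H − T_C) rearranges to T_H = COP·T_C/(COP − 1).
With T_C = 286.48 K, T_H = 35.4 × 286.48/34.40 = 294.81 K.
Converting, 294.81 K = 70.99°F.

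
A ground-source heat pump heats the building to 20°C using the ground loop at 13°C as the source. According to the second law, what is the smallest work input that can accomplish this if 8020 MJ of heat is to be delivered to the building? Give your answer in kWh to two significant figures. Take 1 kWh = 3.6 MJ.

In absolute terms T_C = 286.15 K and T_H = 293.15 K, so ΔT = 7.000 K.
The reversible limit is COP_HP = T_H/ΔT = 41.88, so W_min = Q_H/COP = Q_H·ΔT/T_H.
W_min = 8020 × 7.000/293.15 = 191.5 MJ = 53.20 kWh.

53 kWh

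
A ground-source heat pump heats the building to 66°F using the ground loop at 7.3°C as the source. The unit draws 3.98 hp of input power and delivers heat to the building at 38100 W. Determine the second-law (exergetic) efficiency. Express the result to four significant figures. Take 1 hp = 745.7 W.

0.5094

Converting, Q̇_H = 38100 W = 51.09 hp, so COP_actual = Q̇_H/Ẇ = 51.09/3.980 = 12.84.
In absolute terms T_C = 280.45 K and T_H = 292.04 K, so ΔT = 11.59 K.
COP_Carnot = T_H/ΔT = 292.04/11.59 = 25.20.
η_II = COP_actual/COP_Carnot = 12.84/25.20 = 0.5094.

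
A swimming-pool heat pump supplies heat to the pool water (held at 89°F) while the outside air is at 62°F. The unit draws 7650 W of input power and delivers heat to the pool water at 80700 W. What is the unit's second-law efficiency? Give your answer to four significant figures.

0.5191

COP_actual = Q̇_H/Ẇ = 80700/7650 = 10.55.
In absolute terms T_C = 289.82 K and T_H = 304.82 K, so ΔT = 15.00 K.
COP_Carnot = T_H/ΔT = 304.82/15.00 = 20.32.
η_II = COP_actual/COP_Carnot = 10.55/20.32 = 0.5191.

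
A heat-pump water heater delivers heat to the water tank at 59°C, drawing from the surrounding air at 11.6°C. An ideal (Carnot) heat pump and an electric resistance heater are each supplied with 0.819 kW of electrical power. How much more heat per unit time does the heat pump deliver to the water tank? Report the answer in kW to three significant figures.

4.92 kW

In absolute terms T_C = 284.75 K and T_H = 332.15 K, so ΔT = 47.40 K.
COP_Carnot = T_H/ΔT = 332.15/47.40 = 7.007.
The heat pump delivers Q̇_H = COP × Ẇ = 5.739 kW; the resistance heater delivers Ẇ = 0.8190 kW.
Extra = (COP − 1)·Ẇ = 4.920 kW.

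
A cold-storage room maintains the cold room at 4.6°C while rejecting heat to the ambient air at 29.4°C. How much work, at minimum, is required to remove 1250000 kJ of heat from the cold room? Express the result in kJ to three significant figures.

112000 kJ

In absolute terms T_C = 277.75 K and T_H = 302.55 K, so ΔT = 24.80 K.
The reversible limit is COP_R = T_C/ΔT = 11.20, so W_min = Q_C/COP = Q_C·ΔT/T_C.
W_min = 1250000 × 24.80/277.75 = 111600 kJ.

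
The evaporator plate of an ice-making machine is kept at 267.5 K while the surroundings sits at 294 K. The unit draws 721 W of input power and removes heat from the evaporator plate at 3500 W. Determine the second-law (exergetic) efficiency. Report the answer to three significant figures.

0.481

COP_actual = Q̇_C/Ẇ = 3500/721.0 = 4.854.
The reservoir spacing is ΔT = 294 − 267.5 = 26.50 K.
COP_Carnot = T_C/ΔT = 267.50/26.50 = 10.09.
η_II = COP_actual/COP_Carnot = 4.854/10.09 = 0.4809.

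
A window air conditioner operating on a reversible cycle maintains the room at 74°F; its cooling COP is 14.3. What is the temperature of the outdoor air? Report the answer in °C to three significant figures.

COP_R = T_C/(T_H − T_C) gives T_H − T_C = T_C/COP.
With T_C = 296.48 K, T_H = 296.48 × (1 + 1/14.3) = 317.22 K.
Converting, 317.22 K = 44.07°C.

44.1 °C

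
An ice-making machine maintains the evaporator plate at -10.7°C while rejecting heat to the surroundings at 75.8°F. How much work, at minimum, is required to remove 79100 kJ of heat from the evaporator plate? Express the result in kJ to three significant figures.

In absolute terms T_C = 262.45 K and T_H = 297.48 K, so ΔT = 35.03 K.
The reversible limit is COP_R = T_C/ΔT = 7.491, so W_min = Q_C/COP = Q_C·ΔT/T_C.
W_min = 79100 × 35.03/262.45 = 10560 kJ.

10600 kJ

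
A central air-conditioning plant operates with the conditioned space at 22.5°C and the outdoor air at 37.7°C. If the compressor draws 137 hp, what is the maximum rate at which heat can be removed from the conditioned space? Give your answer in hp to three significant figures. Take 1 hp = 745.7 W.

2660 hp

In absolute terms T_C = 295.65 K and T_H = 310.85 K, so ΔT = 15.20 K.
COP_Carnot = T_C/ΔT = 295.65/15.20 = 19.45.
Q̇_max = COP_Carnot × Ẇ = 19.45 × 137.0 hp = 2665 hp.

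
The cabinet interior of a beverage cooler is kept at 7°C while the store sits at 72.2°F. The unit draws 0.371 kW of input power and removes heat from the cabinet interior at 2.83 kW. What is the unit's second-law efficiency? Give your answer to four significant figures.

COP_actual = Q̇_C/Ẇ = 2.830/0.3710 = 7.628.
In absolute terms T_C = 280.15 K and T_H = 295.48 K, so ΔT = 15.33 K.
COP_Carnot = T_C/ΔT = 280.15/15.33 = 18.27.
η_II = COP_actual/COP_Carnot = 7.628/18.27 = 0.4175.

0.4175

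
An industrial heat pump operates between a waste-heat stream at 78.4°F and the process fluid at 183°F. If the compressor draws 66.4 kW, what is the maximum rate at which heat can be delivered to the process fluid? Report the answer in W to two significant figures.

410000 W

In absolute terms T_C = 298.93 K and T_H = 357.04 K, so ΔT = 58.11 K.
COP_Carnot = T_H/ΔT = 357.04/58.11 = 6.144.
Q̇_max = COP_Carnot × Ẇ = 6.144 × 66.40 kW = 408.0 kW = 408000 W.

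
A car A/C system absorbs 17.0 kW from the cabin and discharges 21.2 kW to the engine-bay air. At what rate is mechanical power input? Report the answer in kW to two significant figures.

For a cyclic device the first law requires Q̇_H = Q̇_C + Ẇ.
Ẇ = Q̇_H − Q̇_C = 4.200 kW.

4.2 kW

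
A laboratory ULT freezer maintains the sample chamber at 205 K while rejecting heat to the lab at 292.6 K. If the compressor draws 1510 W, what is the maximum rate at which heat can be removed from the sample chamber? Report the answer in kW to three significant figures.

The reservoir spacing is ΔT = 292.6 − 205 = 87.60 K.
COP_Carnot = T_C/ΔT = 205.00/87.60 = 2.340.
Q̇_max = COP_Carnot × Ẇ = 2.340 × 1510 W = 3534 W = 3.534 kW.

3.53 kW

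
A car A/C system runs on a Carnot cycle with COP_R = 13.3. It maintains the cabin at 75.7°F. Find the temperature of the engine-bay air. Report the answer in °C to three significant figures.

46.6 °C

COP_R = T_C/(T_H − T_C) gives T_H − T_C = T_C/COP.
With T_C = 297.43 K, T_H = 297.43 × (1 + 1/13.3) = 319.79 K.
Converting, 319.79 K = 46.64°C.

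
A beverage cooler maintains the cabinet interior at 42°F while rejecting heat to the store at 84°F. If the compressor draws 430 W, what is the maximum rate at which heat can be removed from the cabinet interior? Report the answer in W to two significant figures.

5100 W

In absolute terms T_C = 278.71 K and T_H = 302.04 K, so ΔT = 23.33 K.
COP_Carnot = T_C/ΔT = 278.71/23.33 = 11.94.
Q̇_max = COP_Carnot × Ẇ = 11.94 × 430.0 W = 5136 W.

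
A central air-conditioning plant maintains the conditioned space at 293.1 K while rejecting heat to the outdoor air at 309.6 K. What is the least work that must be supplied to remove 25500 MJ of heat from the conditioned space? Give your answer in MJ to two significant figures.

1400 MJ

The reservoir spacing is ΔT = 309.6 − 293.1 = 16.50 K.
The reversible limit is COP_R = T_C/ΔT = 17.76, so W_min = Q_C/COP = Q_C·ΔT/T_C.
W_min = 25500 × 16.50/293.10 = 1436 MJ.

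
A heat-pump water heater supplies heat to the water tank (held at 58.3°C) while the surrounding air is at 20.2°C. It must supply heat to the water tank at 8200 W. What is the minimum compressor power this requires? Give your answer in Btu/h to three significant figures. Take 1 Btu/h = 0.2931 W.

3220 Btu/h

In absolute terms T_C = 293.35 K and T_H = 331.45 K, so ΔT = 38.10 K.
COP_Carnot = T_H/ΔT = 331.45/38.10 = 8.699.
Ẇ_min = Q̇/COP_Carnot = 8200/8.699 = 942.6 W = 3216 Btu/h.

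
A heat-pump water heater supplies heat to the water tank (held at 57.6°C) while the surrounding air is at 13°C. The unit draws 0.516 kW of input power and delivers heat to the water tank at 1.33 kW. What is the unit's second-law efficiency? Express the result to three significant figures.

0.348

COP_actual = Q̇_H/Ẇ = 1.330/0.5160 = 2.578.
In absolute terms T_C = 286.15 K and T_H = 330.75 K, so ΔT = 44.60 K.
COP_Carnot = T_H/ΔT = 330.75/44.60 = 7.416.
η_II = COP_actual/COP_Carnot = 2.578/7.416 = 0.3476.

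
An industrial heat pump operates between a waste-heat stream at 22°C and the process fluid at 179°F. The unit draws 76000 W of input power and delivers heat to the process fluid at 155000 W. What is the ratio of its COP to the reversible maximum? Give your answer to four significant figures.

0.3430

COP_actual = Q̇_H/Ẇ = 155000/76000 = 2.039.
In absolute terms T_C = 295.15 K and T_H = 354.82 K, so ΔT = 59.67 K.
COP_Carnot = T_H/ΔT = 354.82/59.67 = 5.947.
η_II = COP_actual/COP_Carnot = 2.039/5.947 = 0.3430.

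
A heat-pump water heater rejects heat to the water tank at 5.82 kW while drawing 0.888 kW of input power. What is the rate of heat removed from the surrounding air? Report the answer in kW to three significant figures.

For a cyclic device the first law requires Q̇_H = Q̇_C + Ẇ.
Q̇_C = Q̇_H − Ẇ = 4.932 kW.

4.93 kW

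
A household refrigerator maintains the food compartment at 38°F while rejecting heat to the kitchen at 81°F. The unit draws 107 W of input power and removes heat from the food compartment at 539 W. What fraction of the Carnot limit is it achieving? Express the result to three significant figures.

COP_actual = Q̇_C/Ẇ = 539.0/107.0 = 5.037.
In absolute terms T_C = 276.48 K and T_H = 300.37 K, so ΔT = 23.89 K.
COP_Carnot = T_C/ΔT = 276.48/23.89 = 11.57.
η_II = COP_actual/COP_Carnot = 5.037/11.57 = 0.4352.

0.435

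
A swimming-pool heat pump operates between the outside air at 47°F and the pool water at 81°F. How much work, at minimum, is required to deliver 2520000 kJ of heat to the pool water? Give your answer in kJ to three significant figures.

In absolute terms T_C = 281.48 K and T_H = 300.37 K, so ΔT = 18.89 K.
The reversible limit is COP_HP = T_H/ΔT = 15.90, so W_min = Q_H/COP = Q_H·ΔT/T_H.
W_min = 2520000 × 18.89/300.37 = 158500 kJ.

158000 kJ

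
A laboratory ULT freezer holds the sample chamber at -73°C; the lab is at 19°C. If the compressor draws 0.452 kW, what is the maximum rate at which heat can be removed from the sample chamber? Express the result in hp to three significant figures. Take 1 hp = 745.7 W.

1.32 hp

In absolute terms T_C = 200.15 K and T_H = 292.15 K, so ΔT = 92.00 K.
COP_Carnot = T_C/ΔT = 200.15/92.00 = 2.176.
Q̇_max = COP_Carnot × Ẇ = 2.176 × 0.4520 kW = 0.9833 kW = 1.319 hp.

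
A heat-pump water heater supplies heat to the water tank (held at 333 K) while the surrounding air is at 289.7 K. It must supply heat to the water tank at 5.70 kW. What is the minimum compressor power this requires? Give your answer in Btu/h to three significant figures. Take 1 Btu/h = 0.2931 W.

2530 Btu/h

The reservoir spacing is ΔT = 333 − 289.7 = 43.30 K.
COP_Carnot = T_H/ΔT = 333.00/43.30 = 7.691.
Ẇ_min = Q̇/COP_Carnot = 5.700/7.691 = 0.7412 kW = 2529 Btu/h.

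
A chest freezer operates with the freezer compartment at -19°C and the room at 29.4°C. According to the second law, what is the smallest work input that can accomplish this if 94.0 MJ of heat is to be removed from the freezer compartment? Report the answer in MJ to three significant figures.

17.9 MJ

In absolute terms T_C = 254.15 K and T_H = 302.55 K, so ΔT = 48.40 K.
The reversible limit is COP_R = T_C/ΔT = 5.251, so W_min = Q_C/COP = Q_C·ΔT/T_C.
W_min = 94.00 × 48.40/254.15 = 17.90 MJ.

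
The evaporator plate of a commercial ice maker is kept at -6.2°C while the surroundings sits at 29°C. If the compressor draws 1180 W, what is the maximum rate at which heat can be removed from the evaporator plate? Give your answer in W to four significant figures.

In absolute terms T_C = 266.95 K and T_H = 302.15 K, so ΔT = 35.20 K.
COP_Carnot = T_C/ΔT = 266.95/35.20 = 7.584.
Q̇_max = COP_Carnot × Ẇ = 7.584 × 1180 W = 8949 W.

8949 W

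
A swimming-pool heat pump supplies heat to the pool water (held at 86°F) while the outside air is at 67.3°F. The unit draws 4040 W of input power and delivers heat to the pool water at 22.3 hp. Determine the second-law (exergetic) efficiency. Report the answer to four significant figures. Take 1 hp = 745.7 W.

0.1411

Converting, Q̇_H = 22.30 hp = 16630 W, so COP_actual = Q̇_H/Ẇ = 16630/4040 = 4.116.
In absolute terms T_C = 292.76 K and T_H = 303.15 K, so ΔT = 10.39 K.
COP_Carnot = T_H/ΔT = 303.15/10.39 = 29.18.
η_II = COP_actual/COP_Carnot = 4.116/29.18 = 0.1411.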